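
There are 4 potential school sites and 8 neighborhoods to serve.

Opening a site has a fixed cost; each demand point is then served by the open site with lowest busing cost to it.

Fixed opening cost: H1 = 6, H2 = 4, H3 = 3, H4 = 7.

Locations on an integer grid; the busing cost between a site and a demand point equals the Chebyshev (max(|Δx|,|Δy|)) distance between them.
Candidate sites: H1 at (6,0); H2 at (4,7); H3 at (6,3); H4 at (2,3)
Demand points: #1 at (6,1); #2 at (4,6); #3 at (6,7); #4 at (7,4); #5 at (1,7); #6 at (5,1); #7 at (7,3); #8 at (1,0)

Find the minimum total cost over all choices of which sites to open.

Open {H2, H3}: assign each demand point to its cheapest open site.
  #1→H3 2, #2→H2 1, #3→H2 2, #4→H3 1, #5→H2 3, #6→H3 2, #7→H3 1, #8→H3 5
  busing cost 17, fixed 7 → total 24.
Compare {H3}: busing cost 23 + fixed 3 = 26.
Compare {H1, H2, H3}: busing cost 15 + fixed 13 = 28.
Compare {H1, H2}: busing cost 19 + fixed 10 = 29.
All other subsets cost ≥ 26. Minimum total cost: 24.

24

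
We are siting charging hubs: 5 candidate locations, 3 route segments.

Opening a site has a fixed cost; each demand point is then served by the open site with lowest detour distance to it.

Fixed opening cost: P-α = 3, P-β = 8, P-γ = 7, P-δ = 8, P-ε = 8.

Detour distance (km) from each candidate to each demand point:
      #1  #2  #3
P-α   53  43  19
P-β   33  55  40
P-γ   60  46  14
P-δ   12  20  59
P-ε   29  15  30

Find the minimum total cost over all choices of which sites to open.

61

Open {P-γ, P-δ}: assign each demand point to its cheapest open site.
  #1→P-δ 12, #2→P-δ 20, #3→P-γ 14
  detour distance 46, fixed 15 → total 61.
Compare {P-α, P-δ}: detour distance 51 + fixed 11 = 62.
Compare {P-α, P-γ, P-δ}: detour distance 46 + fixed 18 = 64.
Compare {P-γ, P-δ, P-ε}: detour distance 41 + fixed 23 = 64.
All other subsets cost ≥ 62. Minimum total cost: 61.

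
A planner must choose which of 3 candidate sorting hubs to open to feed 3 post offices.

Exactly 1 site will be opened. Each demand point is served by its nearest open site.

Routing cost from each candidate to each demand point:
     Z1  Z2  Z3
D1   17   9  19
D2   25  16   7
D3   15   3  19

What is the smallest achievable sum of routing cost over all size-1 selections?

37

Open {D3}.
  Z1→D3 15, Z2→D3 3, Z3→D3 19  ⇒ total 37.
Compare {D1}: total 45.
Compare {D2}: total 48.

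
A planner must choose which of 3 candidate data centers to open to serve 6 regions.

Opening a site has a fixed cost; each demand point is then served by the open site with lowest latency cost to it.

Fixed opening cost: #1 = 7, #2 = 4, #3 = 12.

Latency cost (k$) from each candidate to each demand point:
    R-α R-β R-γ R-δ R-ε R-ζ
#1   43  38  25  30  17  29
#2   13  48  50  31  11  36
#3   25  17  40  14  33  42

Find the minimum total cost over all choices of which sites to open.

132

Open {#1, #2, #3}: assign each demand point to its cheapest open site.
  R-α→#2 13, R-β→#3 17, R-γ→#1 25, R-δ→#3 14, R-ε→#2 11, R-ζ→#1 29
  latency cost 109, fixed 23 → total 132.
Compare {#1, #3}: latency cost 127 + fixed 19 = 146.
Compare {#2, #3}: latency cost 131 + fixed 16 = 147.
Compare {#1, #2}: latency cost 146 + fixed 11 = 157.
All other subsets cost ≥ 146. Minimum total cost: 132.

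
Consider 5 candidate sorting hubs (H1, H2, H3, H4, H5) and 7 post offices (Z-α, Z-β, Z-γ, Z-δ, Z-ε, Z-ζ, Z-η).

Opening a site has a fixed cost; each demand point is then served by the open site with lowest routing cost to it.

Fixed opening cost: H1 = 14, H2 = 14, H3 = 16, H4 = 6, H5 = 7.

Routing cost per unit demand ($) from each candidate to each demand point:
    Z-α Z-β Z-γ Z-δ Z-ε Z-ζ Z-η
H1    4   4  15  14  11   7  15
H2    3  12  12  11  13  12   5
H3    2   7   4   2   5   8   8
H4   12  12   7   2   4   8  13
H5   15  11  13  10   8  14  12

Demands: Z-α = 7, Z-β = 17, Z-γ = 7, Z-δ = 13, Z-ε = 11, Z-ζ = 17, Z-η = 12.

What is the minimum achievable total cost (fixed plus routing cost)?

409

Open {H1, H2, H3, H4}: assign each demand point to its cheapest open site.
  Z-α→H3 7×2=14, Z-β→H1 17×4=68, Z-γ→H3 7×4=28, Z-δ→H3 13×2=26, Z-ε→H4 11×4=44, Z-ζ→H1 17×7=119, Z-η→H2 12×5=60
  routing cost 359, fixed 50 → total 409.
Compare {H1, H2, H3}: routing cost 370 + fixed 44 = 414.
Compare {H1, H2, H3, H4, H5}: routing cost 359 + fixed 57 = 416.
Compare {H1, H2, H4}: routing cost 387 + fixed 34 = 421.
All other subsets cost ≥ 414. Minimum total cost: 409.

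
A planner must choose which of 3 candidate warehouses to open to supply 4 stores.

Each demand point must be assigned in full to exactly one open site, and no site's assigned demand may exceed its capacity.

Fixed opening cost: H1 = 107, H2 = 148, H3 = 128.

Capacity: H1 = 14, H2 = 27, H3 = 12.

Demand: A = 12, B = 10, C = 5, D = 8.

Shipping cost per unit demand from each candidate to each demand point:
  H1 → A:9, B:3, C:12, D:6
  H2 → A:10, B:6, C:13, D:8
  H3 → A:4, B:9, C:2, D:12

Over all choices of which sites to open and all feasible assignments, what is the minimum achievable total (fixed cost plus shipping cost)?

Open {H2, H3}; cheapest assignment that respects the capacities:
  H2 (cap 27, load 23): B, C, D — cost 10×6 + 5×13 + 8×8 = 189
  H3 (cap 12, load 12): A — cost 12×4 = 48
  Shipping 237, fixed 276 → total 513.
  Any other capacity-feasible assignment to {H2, H3} ships for at least 237.
Compare {H1, H2}: its best feasible assignment gives total 534.
Compare {H1, H2, H3}: its best feasible assignment gives total 590.
Every other set of open sites that can feasibly serve all demand totals ≥ 534 even under its best assignment. Minimum: 513.

513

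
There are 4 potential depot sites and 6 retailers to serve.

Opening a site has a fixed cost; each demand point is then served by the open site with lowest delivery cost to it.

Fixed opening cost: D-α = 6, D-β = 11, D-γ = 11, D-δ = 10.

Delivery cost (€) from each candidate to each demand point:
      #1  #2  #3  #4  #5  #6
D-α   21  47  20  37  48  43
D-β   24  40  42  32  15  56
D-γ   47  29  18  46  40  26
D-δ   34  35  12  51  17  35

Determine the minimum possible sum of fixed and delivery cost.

166

Open {D-β, D-γ}: assign each demand point to its cheapest open site.
  #1→D-β 24, #2→D-γ 29, #3→D-γ 18, #4→D-β 32, #5→D-β 15, #6→D-γ 26
  delivery cost 144, fixed 22 → total 166.
Compare {D-α, D-β, D-γ}: delivery cost 141 + fixed 28 = 169.
Compare {D-α, D-γ, D-δ}: delivery cost 142 + fixed 27 = 169.
Compare {D-β, D-γ, D-δ}: delivery cost 138 + fixed 32 = 170.
All other subsets cost ≥ 169. Minimum total cost: 166.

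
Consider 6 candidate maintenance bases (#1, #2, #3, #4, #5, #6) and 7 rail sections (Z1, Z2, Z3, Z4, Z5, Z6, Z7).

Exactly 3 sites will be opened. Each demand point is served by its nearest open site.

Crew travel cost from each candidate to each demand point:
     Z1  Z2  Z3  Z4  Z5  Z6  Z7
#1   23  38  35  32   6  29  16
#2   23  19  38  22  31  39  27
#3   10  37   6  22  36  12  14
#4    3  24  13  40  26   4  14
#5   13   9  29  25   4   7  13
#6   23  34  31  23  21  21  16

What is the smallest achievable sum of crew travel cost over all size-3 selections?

61

Open {#3, #4, #5}.
  Z1→#4 3, Z2→#5 9, Z3→#3 6, Z4→#3 22, Z5→#5 4, Z6→#4 4, Z7→#5 13  ⇒ total 61.
Compare {#2, #4, #5}: total 68.
Compare {#4, #5, #6}: total 69.
No size-3 selection does better; minimum is 61.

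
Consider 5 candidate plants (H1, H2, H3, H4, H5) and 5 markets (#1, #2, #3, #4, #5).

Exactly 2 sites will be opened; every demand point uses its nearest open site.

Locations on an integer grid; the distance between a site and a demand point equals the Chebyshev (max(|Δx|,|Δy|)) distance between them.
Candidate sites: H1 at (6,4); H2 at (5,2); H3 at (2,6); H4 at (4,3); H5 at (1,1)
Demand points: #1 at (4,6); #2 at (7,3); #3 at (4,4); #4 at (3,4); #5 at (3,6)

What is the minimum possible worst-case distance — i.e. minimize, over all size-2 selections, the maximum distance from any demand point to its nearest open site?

2

Open {H1, H3}.
  Farthest demand point is #1 at distance 2 (to H1); all others are ≤ 2.
With {H2, H3} the worst case is 2.
With {H1, H2} the worst case is 3.
No size-2 selection achieves below 2.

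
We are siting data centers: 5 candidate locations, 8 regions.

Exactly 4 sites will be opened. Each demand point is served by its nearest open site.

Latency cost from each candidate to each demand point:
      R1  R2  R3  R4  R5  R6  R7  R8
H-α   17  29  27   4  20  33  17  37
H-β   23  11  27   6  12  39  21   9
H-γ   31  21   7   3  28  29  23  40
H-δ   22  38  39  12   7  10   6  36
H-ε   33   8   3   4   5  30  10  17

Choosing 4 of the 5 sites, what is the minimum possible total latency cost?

62

Open {H-α, H-β, H-δ, H-ε}.
  R1→H-α 17, R2→H-ε 8, R3→H-ε 3, R4→H-α 4, R5→H-ε 5, R6→H-δ 10, R7→H-δ 6, R8→H-β 9  ⇒ total 62.
Compare {H-β, H-γ, H-δ, H-ε}: total 66.
Compare {H-α, H-γ, H-δ, H-ε}: total 69.
No size-4 selection does better; minimum is 62.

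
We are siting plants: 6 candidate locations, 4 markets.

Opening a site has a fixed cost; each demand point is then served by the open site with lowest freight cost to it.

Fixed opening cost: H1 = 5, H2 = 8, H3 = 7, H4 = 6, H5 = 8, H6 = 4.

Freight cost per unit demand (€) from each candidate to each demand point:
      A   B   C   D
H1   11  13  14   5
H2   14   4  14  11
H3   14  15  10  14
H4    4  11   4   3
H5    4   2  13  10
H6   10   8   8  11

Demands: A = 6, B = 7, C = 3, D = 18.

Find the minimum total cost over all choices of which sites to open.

118

Open {H4, H5}: assign each demand point to its cheapest open site.
  A→H4 6×4=24, B→H5 7×2=14, C→H4 3×4=12, D→H4 18×3=54
  freight cost 104, fixed 14 → total 118.
Compare {H4, H5, H6}: freight cost 104 + fixed 18 = 122.
Compare {H1, H4, H5}: freight cost 104 + fixed 19 = 123.
Compare {H3, H4, H5}: freight cost 104 + fixed 21 = 125.
All other subsets cost ≥ 122. Minimum total cost: 118.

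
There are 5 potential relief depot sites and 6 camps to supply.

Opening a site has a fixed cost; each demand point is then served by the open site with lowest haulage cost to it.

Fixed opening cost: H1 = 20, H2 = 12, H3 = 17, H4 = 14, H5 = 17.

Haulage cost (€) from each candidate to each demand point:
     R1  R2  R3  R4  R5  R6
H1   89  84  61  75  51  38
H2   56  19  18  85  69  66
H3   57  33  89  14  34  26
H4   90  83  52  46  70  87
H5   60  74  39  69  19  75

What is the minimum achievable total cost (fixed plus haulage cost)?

Open {H2, H3}: assign each demand point to its cheapest open site.
  R1→H2 56, R2→H2 19, R3→H2 18, R4→H3 14, R5→H3 34, R6→H3 26
  haulage cost 167, fixed 29 → total 196.
Compare {H2, H3, H5}: haulage cost 152 + fixed 46 = 198.
Compare {H2, H3, H4}: haulage cost 167 + fixed 43 = 210.
Compare {H2, H3, H4, H5}: haulage cost 152 + fixed 60 = 212.
All other subsets cost ≥ 198. Minimum total cost: 196.

196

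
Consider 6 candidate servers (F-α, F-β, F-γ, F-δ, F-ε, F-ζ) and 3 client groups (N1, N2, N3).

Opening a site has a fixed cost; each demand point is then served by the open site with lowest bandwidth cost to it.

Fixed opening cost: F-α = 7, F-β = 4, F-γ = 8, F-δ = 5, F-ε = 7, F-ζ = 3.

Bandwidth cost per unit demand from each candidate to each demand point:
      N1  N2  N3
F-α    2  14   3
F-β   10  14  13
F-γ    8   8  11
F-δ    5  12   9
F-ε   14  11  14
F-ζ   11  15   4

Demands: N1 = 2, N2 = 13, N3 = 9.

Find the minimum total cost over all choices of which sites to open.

Open {F-α, F-γ}: assign each demand point to its cheapest open site.
  N1→F-α 2×2=4, N2→F-γ 13×8=104, N3→F-α 9×3=27
  bandwidth cost 135, fixed 15 → total 150.
Compare {F-α, F-γ, F-ζ}: bandwidth cost 135 + fixed 18 = 153.
Compare {F-α, F-β, F-γ}: bandwidth cost 135 + fixed 19 = 154.
Compare {F-α, F-γ, F-δ}: bandwidth cost 135 + fixed 20 = 155.
All other subsets cost ≥ 153. Minimum total cost: 150.

150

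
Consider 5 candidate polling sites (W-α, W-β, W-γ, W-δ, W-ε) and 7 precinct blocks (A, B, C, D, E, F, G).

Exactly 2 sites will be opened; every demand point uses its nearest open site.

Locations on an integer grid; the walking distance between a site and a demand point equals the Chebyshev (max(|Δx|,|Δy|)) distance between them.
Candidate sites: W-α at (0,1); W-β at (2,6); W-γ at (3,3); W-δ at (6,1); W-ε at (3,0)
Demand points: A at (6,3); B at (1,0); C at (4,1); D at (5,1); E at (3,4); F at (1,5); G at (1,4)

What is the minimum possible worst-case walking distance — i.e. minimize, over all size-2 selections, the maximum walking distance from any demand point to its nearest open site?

3

Open {W-α, W-γ}.
  Farthest demand point is A at walking distance 3 (to W-γ); all others are ≤ 3.
With {W-β, W-γ} the worst case is 3.
With {W-β, W-ε} the worst case is 3.
No size-2 selection achieves below 3.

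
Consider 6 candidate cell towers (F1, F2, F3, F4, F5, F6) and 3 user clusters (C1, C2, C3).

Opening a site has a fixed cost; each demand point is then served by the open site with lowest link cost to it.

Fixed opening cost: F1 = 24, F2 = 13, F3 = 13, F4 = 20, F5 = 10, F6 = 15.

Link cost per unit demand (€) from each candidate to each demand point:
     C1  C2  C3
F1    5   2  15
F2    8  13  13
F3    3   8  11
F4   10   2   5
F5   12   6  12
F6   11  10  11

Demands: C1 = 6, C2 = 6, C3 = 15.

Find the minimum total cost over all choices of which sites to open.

Open {F3, F4}: assign each demand point to its cheapest open site.
  C1→F3 6×3=18, C2→F4 6×2=12, C3→F4 15×5=75
  link cost 105, fixed 33 → total 138.
Compare {F3, F4, F5}: link cost 105 + fixed 43 = 148.
Compare {F2, F3, F4}: link cost 105 + fixed 46 = 151.
Compare {F3, F4, F6}: link cost 105 + fixed 48 = 153.
All other subsets cost ≥ 148. Minimum total cost: 138.

138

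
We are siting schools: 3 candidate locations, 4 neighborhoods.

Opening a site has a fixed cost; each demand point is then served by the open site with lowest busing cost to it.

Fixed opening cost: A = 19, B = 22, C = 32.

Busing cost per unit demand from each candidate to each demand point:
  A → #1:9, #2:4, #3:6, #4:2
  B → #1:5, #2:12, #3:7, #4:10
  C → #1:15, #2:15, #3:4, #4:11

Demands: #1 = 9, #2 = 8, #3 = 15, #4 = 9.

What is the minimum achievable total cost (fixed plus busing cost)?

226

Open {A, B}: assign each demand point to its cheapest open site.
  #1→B 9×5=45, #2→A 8×4=32, #3→A 15×6=90, #4→A 9×2=18
  busing cost 185, fixed 41 → total 226.
Compare {A, B, C}: busing cost 155 + fixed 73 = 228.
Compare {A}: busing cost 221 + fixed 19 = 240.
Compare {A, C}: busing cost 191 + fixed 51 = 242.
All other subsets cost ≥ 228. Minimum total cost: 226.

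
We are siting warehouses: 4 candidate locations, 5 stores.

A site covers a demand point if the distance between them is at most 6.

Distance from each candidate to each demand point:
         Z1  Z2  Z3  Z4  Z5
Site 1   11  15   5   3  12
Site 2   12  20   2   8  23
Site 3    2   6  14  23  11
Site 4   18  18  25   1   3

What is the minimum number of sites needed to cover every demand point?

3

Coverage sets (demand points within 6 of each site):
  Site 1: {Z3, Z4}
  Site 2: {Z3}
  Site 3: {Z1, Z2}
  Site 4: {Z4, Z5}
No 2 sites suffice: every size-2 union leaves at least one demand point uncovered.
But {Site 1, Site 3, Site 4} covers everything, so the minimum is 3.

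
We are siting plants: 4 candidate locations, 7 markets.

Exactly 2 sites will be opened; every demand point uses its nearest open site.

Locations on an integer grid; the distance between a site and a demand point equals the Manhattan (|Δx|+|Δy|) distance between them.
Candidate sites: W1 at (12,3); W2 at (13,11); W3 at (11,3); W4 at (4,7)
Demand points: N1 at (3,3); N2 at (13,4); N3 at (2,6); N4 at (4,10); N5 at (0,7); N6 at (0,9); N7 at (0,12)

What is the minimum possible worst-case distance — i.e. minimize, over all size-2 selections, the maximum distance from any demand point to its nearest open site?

Open {W1, W4}.
  Farthest demand point is N7 at distance 9 (to W4); all others are ≤ 9.
With {W2, W4} the worst case is 9.
With {W3, W4} the worst case is 9.
No size-2 selection achieves below 9.

9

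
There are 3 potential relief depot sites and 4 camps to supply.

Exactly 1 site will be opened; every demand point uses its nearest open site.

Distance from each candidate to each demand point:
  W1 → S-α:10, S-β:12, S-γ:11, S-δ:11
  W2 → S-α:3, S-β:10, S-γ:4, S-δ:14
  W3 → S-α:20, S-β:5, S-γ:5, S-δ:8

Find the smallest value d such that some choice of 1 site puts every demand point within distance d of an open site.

12

Open {W1}.
  Farthest demand point is S-β at distance 12 (to W1); all others are ≤ 12.
With {W2} the worst case is 14.
With {W3} the worst case is 20.
No size-1 selection achieves below 12.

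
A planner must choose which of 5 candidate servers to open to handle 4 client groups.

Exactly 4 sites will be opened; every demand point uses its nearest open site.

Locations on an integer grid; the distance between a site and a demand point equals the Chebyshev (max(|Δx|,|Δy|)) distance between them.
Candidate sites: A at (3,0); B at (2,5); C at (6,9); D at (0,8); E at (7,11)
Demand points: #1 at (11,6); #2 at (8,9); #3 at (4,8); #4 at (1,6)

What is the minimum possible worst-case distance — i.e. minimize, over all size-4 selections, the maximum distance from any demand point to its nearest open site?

5

Open {A, B, C, D}.
  Farthest demand point is #1 at distance 5 (to C); all others are ≤ 5.
With {A, B, C, E} the worst case is 5.
With {A, B, D, E} the worst case is 5.
No size-4 selection achieves below 5.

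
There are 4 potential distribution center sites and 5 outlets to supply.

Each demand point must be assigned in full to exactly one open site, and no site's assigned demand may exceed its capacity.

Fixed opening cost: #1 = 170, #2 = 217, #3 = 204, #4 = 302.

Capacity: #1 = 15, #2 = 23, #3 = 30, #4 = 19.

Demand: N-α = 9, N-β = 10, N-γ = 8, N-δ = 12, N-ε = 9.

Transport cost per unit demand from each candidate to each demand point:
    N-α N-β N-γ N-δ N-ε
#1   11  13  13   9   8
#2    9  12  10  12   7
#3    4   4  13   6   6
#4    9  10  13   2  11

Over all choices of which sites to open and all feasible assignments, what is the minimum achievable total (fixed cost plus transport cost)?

775

Open {#2, #3}; cheapest assignment that respects the capacities:
  #2 (cap 23, load 20): N-γ, N-δ — cost 8×10 + 12×12 = 224
  #3 (cap 30, load 28): N-α, N-β, N-ε — cost 9×4 + 10×4 + 9×6 = 130
  Shipping 354, fixed 421 → total 775.
  Any other capacity-feasible assignment to {#2, #3} ships for at least 354.
Compare {#3, #4}: its best feasible assignment gives total 872.
Compare {#1, #2, #3}: its best feasible assignment gives total 909.
Every other set of open sites that can feasibly serve all demand totals ≥ 872 even under its best assignment. Minimum: 775.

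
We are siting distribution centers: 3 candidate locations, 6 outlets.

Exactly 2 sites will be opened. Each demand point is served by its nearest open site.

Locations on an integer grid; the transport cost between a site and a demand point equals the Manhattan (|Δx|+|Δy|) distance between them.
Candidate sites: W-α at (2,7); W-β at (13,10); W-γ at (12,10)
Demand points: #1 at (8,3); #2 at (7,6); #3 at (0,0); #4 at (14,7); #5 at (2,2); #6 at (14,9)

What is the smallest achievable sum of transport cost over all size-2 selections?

36

Open {W-α, W-β}.
  #1→W-α 10, #2→W-α 6, #3→W-α 9, #4→W-β 4, #5→W-α 5, #6→W-β 2  ⇒ total 36.
Compare {W-α, W-γ}: total 38.
Compare {W-β, W-γ}: total 66.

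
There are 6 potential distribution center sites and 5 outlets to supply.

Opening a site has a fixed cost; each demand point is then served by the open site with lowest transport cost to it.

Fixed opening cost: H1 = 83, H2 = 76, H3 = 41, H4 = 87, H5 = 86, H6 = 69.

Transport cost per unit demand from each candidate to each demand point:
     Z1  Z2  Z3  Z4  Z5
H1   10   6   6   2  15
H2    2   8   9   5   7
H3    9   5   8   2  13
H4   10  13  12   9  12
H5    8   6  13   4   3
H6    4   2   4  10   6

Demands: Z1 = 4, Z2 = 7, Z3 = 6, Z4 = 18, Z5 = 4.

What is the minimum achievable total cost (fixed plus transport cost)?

224

Open {H3, H6}: assign each demand point to its cheapest open site.
  Z1→H6 4×4=16, Z2→H6 7×2=14, Z3→H6 6×4=24, Z4→H3 18×2=36, Z5→H6 4×6=24
  transport cost 114, fixed 110 → total 224.
Compare {H3}: transport cost 207 + fixed 41 = 248.
Compare {H1, H6}: transport cost 114 + fixed 152 = 266.
Compare {H2, H3}: transport cost 155 + fixed 117 = 272.
All other subsets cost ≥ 248. Minimum total cost: 224.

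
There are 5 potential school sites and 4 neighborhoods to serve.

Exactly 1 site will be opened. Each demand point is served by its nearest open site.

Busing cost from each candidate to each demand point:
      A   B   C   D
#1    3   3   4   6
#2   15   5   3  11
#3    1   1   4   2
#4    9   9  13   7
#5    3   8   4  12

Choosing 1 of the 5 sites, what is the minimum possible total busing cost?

Open {#3}.
  A→#3 1, B→#3 1, C→#3 4, D→#3 2  ⇒ total 8.
Compare {#1}: total 16.
Compare {#5}: total 27.
No size-1 selection does better; minimum is 8.

8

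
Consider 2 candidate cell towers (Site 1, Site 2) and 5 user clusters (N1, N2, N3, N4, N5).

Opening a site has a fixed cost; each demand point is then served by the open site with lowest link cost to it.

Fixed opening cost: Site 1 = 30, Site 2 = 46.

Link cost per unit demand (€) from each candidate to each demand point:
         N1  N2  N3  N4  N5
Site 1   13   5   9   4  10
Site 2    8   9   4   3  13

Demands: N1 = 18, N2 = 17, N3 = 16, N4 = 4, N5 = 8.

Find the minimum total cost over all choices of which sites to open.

461

Open {Site 1, Site 2}: assign each demand point to its cheapest open site.
  N1→Site 2 18×8=144, N2→Site 1 17×5=85, N3→Site 2 16×4=64, N4→Site 2 4×3=12, N5→Site 1 8×10=80
  link cost 385, fixed 76 → total 461.
Compare {Site 2}: link cost 477 + fixed 46 = 523.
Compare {Site 1}: link cost 559 + fixed 30 = 589.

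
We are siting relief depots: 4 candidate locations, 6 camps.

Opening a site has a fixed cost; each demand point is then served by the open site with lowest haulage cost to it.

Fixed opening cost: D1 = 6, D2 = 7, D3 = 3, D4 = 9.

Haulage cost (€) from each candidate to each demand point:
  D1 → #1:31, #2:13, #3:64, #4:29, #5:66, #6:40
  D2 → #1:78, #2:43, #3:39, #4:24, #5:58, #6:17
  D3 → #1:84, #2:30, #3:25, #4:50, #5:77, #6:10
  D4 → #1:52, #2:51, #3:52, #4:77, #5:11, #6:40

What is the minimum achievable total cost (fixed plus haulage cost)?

Open {D1, D3, D4}: assign each demand point to its cheapest open site.
  #1→D1 31, #2→D1 13, #3→D3 25, #4→D1 29, #5→D4 11, #6→D3 10
  haulage cost 119, fixed 18 → total 137.
Compare {D1, D2, D3, D4}: haulage cost 114 + fixed 25 = 139.
Compare {D1, D2, D4}: haulage cost 135 + fixed 22 = 157.
Compare {D2, D3, D4}: haulage cost 152 + fixed 19 = 171.
All other subsets cost ≥ 139. Minimum total cost: 137.

137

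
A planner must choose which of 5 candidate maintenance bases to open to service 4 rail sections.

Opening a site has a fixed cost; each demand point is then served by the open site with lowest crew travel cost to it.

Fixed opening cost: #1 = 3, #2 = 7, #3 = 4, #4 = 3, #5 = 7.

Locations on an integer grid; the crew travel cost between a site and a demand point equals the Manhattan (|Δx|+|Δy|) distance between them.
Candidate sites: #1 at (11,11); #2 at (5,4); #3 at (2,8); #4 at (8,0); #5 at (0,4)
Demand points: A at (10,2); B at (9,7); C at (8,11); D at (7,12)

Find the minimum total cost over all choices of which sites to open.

24

Open {#1, #4}: assign each demand point to its cheapest open site.
  A→#4 4, B→#1 6, C→#1 3, D→#1 5
  crew travel cost 18, fixed 6 → total 24.
Compare {#1}: crew travel cost 24 + fixed 3 = 27.
Compare {#1, #3, #4}: crew travel cost 18 + fixed 10 = 28.
Compare {#1, #2}: crew travel cost 21 + fixed 10 = 31.
All other subsets cost ≥ 27. Minimum total cost: 24.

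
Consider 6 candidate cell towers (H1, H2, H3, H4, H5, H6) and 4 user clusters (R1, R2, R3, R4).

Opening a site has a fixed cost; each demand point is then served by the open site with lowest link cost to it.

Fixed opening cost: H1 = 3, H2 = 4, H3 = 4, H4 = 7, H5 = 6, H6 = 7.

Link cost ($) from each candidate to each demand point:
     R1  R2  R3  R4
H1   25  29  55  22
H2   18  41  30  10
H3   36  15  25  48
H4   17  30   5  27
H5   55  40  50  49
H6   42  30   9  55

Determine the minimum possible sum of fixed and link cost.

62

Open {H2, H3, H4}: assign each demand point to its cheapest open site.
  R1→H4 17, R2→H3 15, R3→H4 5, R4→H2 10
  link cost 47, fixed 15 → total 62.
Compare {H1, H2, H3, H4}: link cost 47 + fixed 18 = 65.
Compare {H2, H3, H6}: link cost 52 + fixed 15 = 67.
Compare {H2, H3, H4, H5}: link cost 47 + fixed 21 = 68.
All other subsets cost ≥ 65. Minimum total cost: 62.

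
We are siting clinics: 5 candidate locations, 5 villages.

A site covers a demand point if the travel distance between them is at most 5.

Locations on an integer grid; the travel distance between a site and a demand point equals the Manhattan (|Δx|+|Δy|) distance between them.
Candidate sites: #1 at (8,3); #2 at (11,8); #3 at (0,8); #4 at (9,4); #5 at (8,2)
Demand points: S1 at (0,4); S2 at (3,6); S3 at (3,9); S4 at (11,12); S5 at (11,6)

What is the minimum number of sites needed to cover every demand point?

2

Coverage sets (demand points within 5 of each site):
  #1: {}
  #2: {S4, S5}
  #3: {S1, S2, S3}
  #4: {S5}
  #5: {}
No single site covers all 5 demand points.
But {#2, #3} covers everything, so the minimum is 2.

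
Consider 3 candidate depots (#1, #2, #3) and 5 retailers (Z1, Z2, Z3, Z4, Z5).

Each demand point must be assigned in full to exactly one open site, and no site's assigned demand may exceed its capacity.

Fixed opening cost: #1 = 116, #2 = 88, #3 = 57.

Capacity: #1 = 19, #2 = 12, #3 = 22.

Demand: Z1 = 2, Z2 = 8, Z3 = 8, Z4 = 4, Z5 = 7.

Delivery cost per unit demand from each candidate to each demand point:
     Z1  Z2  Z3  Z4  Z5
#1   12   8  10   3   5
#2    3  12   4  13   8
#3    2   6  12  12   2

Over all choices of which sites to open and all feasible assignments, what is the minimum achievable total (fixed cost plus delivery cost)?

Open {#2, #3}; cheapest assignment that respects the capacities:
  #2 (cap 12, load 8): Z3 — cost 8×4 = 32
  #3 (cap 22, load 21): Z1, Z2, Z4, Z5 — cost 2×2 + 8×6 + 4×12 + 7×2 = 114
  Shipping 146, fixed 145 → total 291.
  Any other capacity-feasible assignment to {#2, #3} ships for at least 146.
Compare {#1, #3}: its best feasible assignment gives total 331.
Compare {#1, #2}: its best feasible assignment gives total 353.
Every other set of open sites that can feasibly serve all demand totals ≥ 331 even under its best assignment. Minimum: 291.

291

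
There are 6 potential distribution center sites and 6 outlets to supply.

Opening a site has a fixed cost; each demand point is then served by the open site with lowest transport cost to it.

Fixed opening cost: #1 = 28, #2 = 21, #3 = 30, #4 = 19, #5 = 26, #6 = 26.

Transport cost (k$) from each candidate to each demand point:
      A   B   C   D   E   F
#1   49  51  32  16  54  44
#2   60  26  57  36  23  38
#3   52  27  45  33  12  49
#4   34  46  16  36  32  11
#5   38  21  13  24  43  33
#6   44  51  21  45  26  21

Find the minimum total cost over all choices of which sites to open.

180

Open {#4, #5}: assign each demand point to its cheapest open site.
  A→#4 34, B→#5 21, C→#5 13, D→#5 24, E→#4 32, F→#4 11
  transport cost 135, fixed 45 → total 180.
Compare {#3, #4}: transport cost 133 + fixed 49 = 182.
Compare {#2, #4}: transport cost 146 + fixed 40 = 186.
Compare {#3, #4, #5}: transport cost 115 + fixed 75 = 190.
All other subsets cost ≥ 182. Minimum total cost: 180.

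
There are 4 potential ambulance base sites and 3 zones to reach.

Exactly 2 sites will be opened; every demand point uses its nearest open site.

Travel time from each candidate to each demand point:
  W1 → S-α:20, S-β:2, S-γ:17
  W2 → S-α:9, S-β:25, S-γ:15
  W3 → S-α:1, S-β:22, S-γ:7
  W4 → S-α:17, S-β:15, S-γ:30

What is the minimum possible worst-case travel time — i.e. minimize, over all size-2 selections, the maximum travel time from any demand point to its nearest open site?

Open {W1, W3}.
  Farthest demand point is S-γ at travel time 7 (to W3); all others are ≤ 7.
With {W1, W2} the worst case is 15.
With {W2, W4} the worst case is 15.
No size-2 selection achieves below 7.

7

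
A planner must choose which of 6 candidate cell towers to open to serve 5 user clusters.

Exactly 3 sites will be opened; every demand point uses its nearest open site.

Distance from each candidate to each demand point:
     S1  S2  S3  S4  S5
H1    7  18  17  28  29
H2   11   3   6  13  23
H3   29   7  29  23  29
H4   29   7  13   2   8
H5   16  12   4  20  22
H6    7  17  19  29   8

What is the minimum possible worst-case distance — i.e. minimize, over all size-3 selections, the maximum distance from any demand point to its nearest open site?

8

Open {H1, H2, H4}.
  Farthest demand point is S5 at distance 8 (to H4); all others are ≤ 8.
With {H1, H4, H5} the worst case is 8.
With {H2, H4, H6} the worst case is 8.
No size-3 selection achieves below 8.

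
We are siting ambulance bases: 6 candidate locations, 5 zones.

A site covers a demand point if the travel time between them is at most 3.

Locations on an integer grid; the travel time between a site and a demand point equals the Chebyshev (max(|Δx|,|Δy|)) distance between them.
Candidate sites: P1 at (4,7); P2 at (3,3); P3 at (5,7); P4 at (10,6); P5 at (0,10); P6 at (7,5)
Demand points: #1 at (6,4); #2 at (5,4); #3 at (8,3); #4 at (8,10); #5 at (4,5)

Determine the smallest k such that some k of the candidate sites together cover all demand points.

Coverage sets (demand points within 3 of each site):
  P1: {#1, #2, #5}
  P2: {#1, #2, #5}
  P3: {#1, #2, #4, #5}
  P4: {#3}
  P5: {}
  P6: {#1, #2, #3, #5}
No single site covers all 5 demand points.
But {P3, P4} covers everything, so the minimum is 2.

2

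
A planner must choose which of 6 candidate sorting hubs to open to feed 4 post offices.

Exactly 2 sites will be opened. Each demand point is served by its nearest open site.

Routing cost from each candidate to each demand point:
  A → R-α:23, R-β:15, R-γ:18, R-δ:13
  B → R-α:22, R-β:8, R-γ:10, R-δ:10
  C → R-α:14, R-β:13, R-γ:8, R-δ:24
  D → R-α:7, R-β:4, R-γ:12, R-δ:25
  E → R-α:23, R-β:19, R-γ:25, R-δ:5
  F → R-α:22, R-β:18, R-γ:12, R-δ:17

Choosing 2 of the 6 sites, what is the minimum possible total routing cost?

28

Open {D, E}.
  R-α→D 7, R-β→D 4, R-γ→D 12, R-δ→E 5  ⇒ total 28.
Compare {B, D}: total 31.
Compare {A, D}: total 36.
No size-2 selection does better; minimum is 28.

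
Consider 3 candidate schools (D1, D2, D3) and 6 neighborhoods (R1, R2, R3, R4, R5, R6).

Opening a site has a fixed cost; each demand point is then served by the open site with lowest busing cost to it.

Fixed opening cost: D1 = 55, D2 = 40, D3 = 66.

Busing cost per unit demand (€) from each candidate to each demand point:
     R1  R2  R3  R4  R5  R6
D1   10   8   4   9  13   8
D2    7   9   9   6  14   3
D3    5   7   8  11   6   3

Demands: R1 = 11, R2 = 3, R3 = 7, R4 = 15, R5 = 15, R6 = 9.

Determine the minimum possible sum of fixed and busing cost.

445

Open {D2, D3}: assign each demand point to its cheapest open site.
  R1→D3 11×5=55, R2→D3 3×7=21, R3→D3 7×8=56, R4→D2 15×6=90, R5→D3 15×6=90, R6→D2 9×3=27
  busing cost 339, fixed 106 → total 445.
Compare {D1, D2, D3}: busing cost 311 + fixed 161 = 472.
Compare {D1, D3}: busing cost 356 + fixed 121 = 477.
Compare {D3}: busing cost 414 + fixed 66 = 480.
All other subsets cost ≥ 472. Minimum total cost: 445.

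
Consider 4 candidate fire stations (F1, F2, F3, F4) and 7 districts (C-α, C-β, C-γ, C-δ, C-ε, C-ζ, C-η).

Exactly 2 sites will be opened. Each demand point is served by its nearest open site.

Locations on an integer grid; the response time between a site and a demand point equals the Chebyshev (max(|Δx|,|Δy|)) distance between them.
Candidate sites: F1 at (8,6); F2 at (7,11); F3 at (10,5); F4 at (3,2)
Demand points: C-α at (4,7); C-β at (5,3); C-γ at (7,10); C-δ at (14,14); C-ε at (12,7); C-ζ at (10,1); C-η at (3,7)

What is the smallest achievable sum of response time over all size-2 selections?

27

Open {F2, F3}.
  C-α→F2 4, C-β→F3 5, C-γ→F2 1, C-δ→F2 7, C-ε→F3 2, C-ζ→F3 4, C-η→F2 4  ⇒ total 27.
Compare {F1, F2}: total 28.
Compare {F1, F3}: total 30.
No size-2 selection does better; minimum is 27.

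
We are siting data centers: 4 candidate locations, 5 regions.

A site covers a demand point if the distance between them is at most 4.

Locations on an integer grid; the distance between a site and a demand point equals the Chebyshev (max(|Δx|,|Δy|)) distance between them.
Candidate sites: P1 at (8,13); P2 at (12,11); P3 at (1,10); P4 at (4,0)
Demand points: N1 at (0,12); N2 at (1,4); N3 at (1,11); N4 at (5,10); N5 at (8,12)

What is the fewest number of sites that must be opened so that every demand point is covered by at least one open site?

3

Coverage sets (demand points within 4 of each site):
  P1: {N4, N5}
  P2: {N5}
  P3: {N1, N3, N4}
  P4: {N2}
No 2 sites suffice: every size-2 union leaves at least one demand point uncovered.
But {P1, P3, P4} covers everything, so the minimum is 3.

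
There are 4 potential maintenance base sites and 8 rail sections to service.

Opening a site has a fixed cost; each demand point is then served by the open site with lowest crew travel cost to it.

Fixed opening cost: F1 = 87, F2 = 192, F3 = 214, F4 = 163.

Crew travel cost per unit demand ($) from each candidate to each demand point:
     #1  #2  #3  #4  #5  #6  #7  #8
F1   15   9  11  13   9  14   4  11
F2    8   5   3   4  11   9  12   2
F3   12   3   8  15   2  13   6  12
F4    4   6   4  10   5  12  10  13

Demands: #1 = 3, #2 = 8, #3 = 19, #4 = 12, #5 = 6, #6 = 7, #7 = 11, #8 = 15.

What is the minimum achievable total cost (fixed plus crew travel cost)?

639

Open {F1, F2}: assign each demand point to its cheapest open site.
  #1→F2 3×8=24, #2→F2 8×5=40, #3→F2 19×3=57, #4→F2 12×4=48, #5→F1 6×9=54, #6→F2 7×9=63, #7→F1 11×4=44, #8→F2 15×2=30
  crew travel cost 360, fixed 279 → total 639.
Compare {F2}: crew travel cost 460 + fixed 192 = 652.
Compare {F2, F3}: crew travel cost 324 + fixed 406 = 730.
Compare {F2, F4}: crew travel cost 390 + fixed 355 = 745.
All other subsets cost ≥ 652. Minimum total cost: 639.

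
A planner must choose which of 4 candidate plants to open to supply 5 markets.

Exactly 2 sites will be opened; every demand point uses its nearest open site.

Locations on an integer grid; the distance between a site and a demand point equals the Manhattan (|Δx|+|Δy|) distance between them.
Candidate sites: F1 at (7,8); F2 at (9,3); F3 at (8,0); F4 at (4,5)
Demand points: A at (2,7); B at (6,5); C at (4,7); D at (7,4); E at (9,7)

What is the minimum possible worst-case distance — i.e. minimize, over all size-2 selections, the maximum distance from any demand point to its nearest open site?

Open {F1, F4}.
  Farthest demand point is A at distance 4 (to F4); all others are ≤ 4.
With {F2, F4} the worst case is 4.
With {F1, F2} the worst case is 6.
No size-2 selection achieves below 4.

4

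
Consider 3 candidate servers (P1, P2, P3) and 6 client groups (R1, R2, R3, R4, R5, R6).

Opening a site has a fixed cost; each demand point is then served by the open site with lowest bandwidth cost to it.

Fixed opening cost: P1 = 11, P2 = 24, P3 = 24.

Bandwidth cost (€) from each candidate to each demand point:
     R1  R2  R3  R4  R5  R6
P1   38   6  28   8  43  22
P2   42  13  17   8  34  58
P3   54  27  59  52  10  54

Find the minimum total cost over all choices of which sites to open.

147

Open {P1, P3}: assign each demand point to its cheapest open site.
  R1→P1 38, R2→P1 6, R3→P1 28, R4→P1 8, R5→P3 10, R6→P1 22
  bandwidth cost 112, fixed 35 → total 147.
Compare {P1}: bandwidth cost 145 + fixed 11 = 156.
Compare {P1, P2}: bandwidth cost 125 + fixed 35 = 160.
Compare {P1, P2, P3}: bandwidth cost 101 + fixed 59 = 160.
All other subsets cost ≥ 156. Minimum total cost: 147.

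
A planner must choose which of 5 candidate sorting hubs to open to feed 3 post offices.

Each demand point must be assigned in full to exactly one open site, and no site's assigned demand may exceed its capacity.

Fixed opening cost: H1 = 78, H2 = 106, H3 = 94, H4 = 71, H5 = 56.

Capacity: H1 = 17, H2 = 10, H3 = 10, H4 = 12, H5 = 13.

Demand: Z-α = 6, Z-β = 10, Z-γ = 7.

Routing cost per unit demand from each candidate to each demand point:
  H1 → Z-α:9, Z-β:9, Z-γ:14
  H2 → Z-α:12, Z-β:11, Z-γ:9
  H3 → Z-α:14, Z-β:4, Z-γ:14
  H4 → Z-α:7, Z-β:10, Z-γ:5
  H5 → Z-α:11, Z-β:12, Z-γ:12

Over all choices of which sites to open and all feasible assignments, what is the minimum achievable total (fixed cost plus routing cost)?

328

Open {H1, H4}; cheapest assignment that respects the capacities:
  H1 (cap 17, load 16): Z-α, Z-β — cost 6×9 + 10×9 = 144
  H4 (cap 12, load 7): Z-γ — cost 7×5 = 35
  Shipping 179, fixed 149 → total 328.
  Any other capacity-feasible assignment to {H1, H4} ships for at least 179.
Compare {H3, H5}: its best feasible assignment gives total 340.
Compare {H1, H5}: its best feasible assignment gives total 362.
Every other set of open sites that can feasibly serve all demand totals ≥ 340 even under its best assignment. Minimum: 328.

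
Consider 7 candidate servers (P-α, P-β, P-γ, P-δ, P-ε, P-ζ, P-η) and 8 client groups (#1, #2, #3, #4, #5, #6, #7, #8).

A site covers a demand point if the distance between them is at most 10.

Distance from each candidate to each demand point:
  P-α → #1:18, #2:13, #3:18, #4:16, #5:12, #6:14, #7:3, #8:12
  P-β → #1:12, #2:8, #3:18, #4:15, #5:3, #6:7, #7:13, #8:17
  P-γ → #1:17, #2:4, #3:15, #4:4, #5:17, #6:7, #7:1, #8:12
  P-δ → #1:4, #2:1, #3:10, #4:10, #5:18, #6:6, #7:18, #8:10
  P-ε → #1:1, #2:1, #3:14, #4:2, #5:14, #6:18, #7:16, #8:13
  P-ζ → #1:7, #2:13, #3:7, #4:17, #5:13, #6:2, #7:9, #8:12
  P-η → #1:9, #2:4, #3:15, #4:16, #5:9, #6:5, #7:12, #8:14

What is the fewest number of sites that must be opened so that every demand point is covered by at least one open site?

3

Coverage sets (demand points within 10 of each site):
  P-α: {#7}
  P-β: {#2, #5, #6}
  P-γ: {#2, #4, #6, #7}
  P-δ: {#1, #2, #3, #4, #6, #8}
  P-ε: {#1, #2, #4}
  P-ζ: {#1, #3, #6, #7}
  P-η: {#1, #2, #5, #6}
No 2 sites suffice: every size-2 union leaves at least one demand point uncovered.
But {P-α, P-β, P-δ} covers everything, so the minimum is 3.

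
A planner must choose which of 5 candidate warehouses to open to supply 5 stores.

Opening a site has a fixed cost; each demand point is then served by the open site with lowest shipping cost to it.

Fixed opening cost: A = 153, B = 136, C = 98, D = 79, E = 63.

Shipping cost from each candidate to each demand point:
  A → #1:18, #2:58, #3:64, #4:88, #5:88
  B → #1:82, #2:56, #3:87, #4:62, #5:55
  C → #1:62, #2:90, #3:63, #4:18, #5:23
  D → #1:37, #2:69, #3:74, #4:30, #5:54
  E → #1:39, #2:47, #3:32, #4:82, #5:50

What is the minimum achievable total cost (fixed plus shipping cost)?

313

Open {E}: assign each demand point to its cheapest open site.
  #1→E 39, #2→E 47, #3→E 32, #4→E 82, #5→E 50
  shipping cost 250, fixed 63 → total 313.
Compare {C, E}: shipping cost 159 + fixed 161 = 320.
Compare {D, E}: shipping cost 196 + fixed 142 = 338.
Compare {D}: shipping cost 264 + fixed 79 = 343.
All other subsets cost ≥ 320. Minimum total cost: 313.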